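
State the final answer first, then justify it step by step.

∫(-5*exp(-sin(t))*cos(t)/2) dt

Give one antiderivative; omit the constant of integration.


The answer is 5*exp(-sin(t))/2.
Step 1. Substitute u = sin(t), turning ∫(-5*exp(-sin(t))*cos(t)/2) dt into ∫(-5*exp(-u)/2) du: now ∫(-5*exp(-u)/2) du.
Step 2. Evaluate the standard form: now 5*exp(-u)/2.
Step 3. Substitute back u = sin(t): now 5*exp(-sin(t))/2.
Answer: 5*exp(-sin(t))/2.


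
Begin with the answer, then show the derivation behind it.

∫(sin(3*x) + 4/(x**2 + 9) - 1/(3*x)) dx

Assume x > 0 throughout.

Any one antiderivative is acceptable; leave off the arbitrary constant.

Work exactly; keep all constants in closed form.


The answer is -log(x)/3 - cos(3*x)/3 + 4*atan(x/3)/3.
Step 1. Rewrite: now ∫(-1/(3*x)) dx + ∫(4/(x**2 + 9)) dx + ∫(sin(3*x)) dx.
Step 2. Evaluate the standard form: now 4*atan(x/3)/3 + ∫(-1/(3*x)) dx + ∫(sin(3*x)) dx.
Step 3. Evaluate the standard form [assuming x > 0]: now -log(x)/3 + 4*atan(x/3)/3 + ∫(sin(3*x)) dx.
Step 4. Evaluate the standard form: now -log(x)/3 - cos(3*x)/3 + 4*atan(x/3)/3.
Answer: -log(x)/3 - cos(3*x)/3 + 4*atan(x/3)/3.


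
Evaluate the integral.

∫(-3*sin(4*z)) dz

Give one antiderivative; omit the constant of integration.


Answer: 3*cos(4*z)/4.


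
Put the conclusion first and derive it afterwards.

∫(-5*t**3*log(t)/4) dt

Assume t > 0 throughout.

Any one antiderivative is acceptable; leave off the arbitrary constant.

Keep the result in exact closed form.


The answer is -5*t**4*log(t)/16 + 5*t**4/64.
Step 1. Integrate ∫(-5*t**3*log(t)/4) dt by parts with u = log(t), dv = (-5*t**3/4) dt, so v = -5*t**4/16 [assuming t > 0]: now -5*t**4*log(t)/16 + ∫(5*t**3/16) dt.
Step 2. Evaluate the standard form: now -5*t**4*log(t)/16 + 5*t**4/64.
Answer: -5*t**4*log(t)/16 + 5*t**4/64.


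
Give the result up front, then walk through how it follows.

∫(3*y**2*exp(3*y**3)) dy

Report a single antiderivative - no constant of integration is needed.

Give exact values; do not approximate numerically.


The answer is exp(3*y**3)/3.
Step 1. Substitute u = y**3, turning ∫(3*y**2*exp(3*y**3)) dy into ∫(exp(3*u)) du: now ∫(exp(3*u)) du.
Step 2. Evaluate the standard form: now exp(3*u)/3.
Step 3. Substitute back u = y**3: now exp(3*y**3)/3.
Answer: exp(3*y**3)/3.


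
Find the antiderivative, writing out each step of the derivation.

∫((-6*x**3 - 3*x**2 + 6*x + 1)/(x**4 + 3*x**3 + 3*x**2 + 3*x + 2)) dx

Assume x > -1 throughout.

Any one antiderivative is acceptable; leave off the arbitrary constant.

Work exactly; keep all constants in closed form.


Step 1. Decompose ∫((-6*x**3 - 3*x**2 + 6*x + 1)/(x**4 + 3*x**3 + 3*x**2 + 3*x + 2)) dx by partial fractions, (-6*x**3 - 3*x**2 + 6*x + 1)/(x**4 + 3*x**3 + 3*x**2 + 3*x + 2) = 4/(x**2 + 1) - 5/(x + 2) - 1/(x + 1): now ∫(-1/(x + 1)) dx + ∫(-5/(x + 2)) dx + ∫(4/(x**2 + 1)) dx.
Step 2. Evaluate the standard form [assuming x > -1]: now -log(x + 1) + ∫(-5/(x + 2)) dx + ∫(4/(x**2 + 1)) dx.
Step 3. Evaluate the standard form [assuming x > -2]: now -log(x + 1) - 5*log(x + 2) + ∫(4/(x**2 + 1)) dx.
Step 4. Evaluate the standard form: now -log(x + 1) - 5*log(x + 2) + 4*atan(x).
Answer: -log(x + 1) - 5*log(x + 2) + 4*atan(x).


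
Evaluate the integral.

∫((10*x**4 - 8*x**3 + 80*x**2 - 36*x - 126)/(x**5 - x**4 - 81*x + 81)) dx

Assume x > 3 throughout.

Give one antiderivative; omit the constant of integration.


Answer: 5*log(x - 3) + log(x - 1) + 4*log(x + 3) - 2*atan(x/3)/3.


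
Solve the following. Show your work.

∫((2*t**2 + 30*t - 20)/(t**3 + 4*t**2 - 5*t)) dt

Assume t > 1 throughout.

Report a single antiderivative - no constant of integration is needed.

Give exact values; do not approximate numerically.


Step 1. Decompose ∫((2*t**2 + 30*t - 20)/(t**3 + 4*t**2 - 5*t)) dt by partial fractions, (2*t**2 + 30*t - 20)/(t**3 + 4*t**2 - 5*t) = -4/(t + 5) + 2/(t - 1) + 4/t: now ∫(4/t) dt + ∫(2/(t - 1)) dt + ∫(-4/(t + 5)) dt.
Step 2. Evaluate the standard form [assuming t > 0]: now 4*log(t) + ∫(2/(t - 1)) dt + ∫(-4/(t + 5)) dt.
Step 3. Evaluate the standard form [assuming t > 1]: now 4*log(t) + 2*log(t - 1) + ∫(-4/(t + 5)) dt.
Step 4. Evaluate the standard form [assuming t > -5]: now 4*log(t) + 2*log(t - 1) - 4*log(t + 5).
Answer: 4*log(t) + 2*log(t - 1) - 4*log(t + 5).


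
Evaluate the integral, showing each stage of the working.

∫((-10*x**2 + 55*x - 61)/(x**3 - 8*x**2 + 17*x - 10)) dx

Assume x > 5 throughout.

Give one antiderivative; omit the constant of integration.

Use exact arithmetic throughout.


Step 1. Decompose ∫((-10*x**2 + 55*x - 61)/(x**3 - 8*x**2 + 17*x - 10)) dx by partial fractions, (-10*x**2 + 55*x - 61)/(x**3 - 8*x**2 + 17*x - 10) = -4/(x - 1) - 3/(x - 2) - 3/(x - 5): now ∫(-3/(x - 5)) dx + ∫(-3/(x - 2)) dx + ∫(-4/(x - 1)) dx.
Step 2. Evaluate the standard form [assuming x > 2]: now -3*log(x - 2) + ∫(-3/(x - 5)) dx + ∫(-4/(x - 1)) dx.
Step 3. Evaluate the standard form [assuming x > 1]: now -3*log(x - 2) - 4*log(x - 1) + ∫(-3/(x - 5)) dx.
Step 4. Evaluate the standard form [assuming x > 5]: now -3*log(x - 5) - 3*log(x - 2) - 4*log(x - 1).
Answer: -3*log(x - 5) - 3*log(x - 2) - 4*log(x - 1).


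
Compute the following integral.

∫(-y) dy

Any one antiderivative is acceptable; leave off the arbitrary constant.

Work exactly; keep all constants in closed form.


Answer: -y**2/2.


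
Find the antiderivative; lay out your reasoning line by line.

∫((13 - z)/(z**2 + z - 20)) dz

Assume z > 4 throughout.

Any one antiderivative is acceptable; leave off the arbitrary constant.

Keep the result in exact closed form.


Step 1. Decompose ∫((13 - z)/(z**2 + z - 20)) dz by partial fractions, (13 - z)/(z**2 + z - 20) = -2/(z + 5) + 1/(z - 4): now ∫(1/(z - 4)) dz + ∫(-2/(z + 5)) dz.
Step 2. Evaluate the standard form [assuming z > 4]: now log(z - 4) + ∫(-2/(z + 5)) dz.
Step 3. Evaluate the standard form [assuming z > -5]: now log(z - 4) - 2*log(z + 5).
Answer: log(z - 4) - 2*log(z + 5).


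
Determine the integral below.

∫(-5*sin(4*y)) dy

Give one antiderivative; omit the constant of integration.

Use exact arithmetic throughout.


Answer: 5*cos(4*y)/4.


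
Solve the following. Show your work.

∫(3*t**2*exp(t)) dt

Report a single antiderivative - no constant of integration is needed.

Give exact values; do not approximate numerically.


Step 1. Integrate ∫(3*t**2*exp(t)) dt by parts with u = t**2, dv = (3*exp(t)) dt, so v = 3*exp(t): now 3*t**2*exp(t) + ∫(-6*t*exp(t)) dt.
Step 2. Integrate ∫(-6*t*exp(t)) dt by parts with u = t, dv = (-6*exp(t)) dt, so v = -6*exp(t): now 3*t**2*exp(t) - 6*t*exp(t) + ∫(6*exp(t)) dt.
Step 3. Evaluate the standard form: now 3*t**2*exp(t) - 6*t*exp(t) + 6*exp(t).
Answer: 3*t**2*exp(t) - 6*t*exp(t) + 6*exp(t).


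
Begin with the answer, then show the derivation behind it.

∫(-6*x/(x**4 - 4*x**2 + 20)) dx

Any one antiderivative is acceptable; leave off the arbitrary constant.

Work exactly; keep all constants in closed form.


The answer is -3*atan(x**2/4 - 1/2)/4.
Step 1. Substitute u = x**2 - 2, turning ∫(-6*x/(x**4 - 4*x**2 + 20)) dx into ∫(-3/(u**2 + 16)) du: now ∫(-3/(u**2 + 16)) du.
Step 2. Evaluate the standard form: now -3*atan(u/4)/4.
Step 3. Substitute back u = x**2 - 2: now -3*atan(x**2/4 - 1/2)/4.
Answer: -3*atan(x**2/4 - 1/2)/4.


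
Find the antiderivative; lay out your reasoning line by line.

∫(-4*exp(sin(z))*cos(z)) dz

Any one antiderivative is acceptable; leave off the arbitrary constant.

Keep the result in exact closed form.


Step 1. Substitute u = sin(z), turning ∫(-4*exp(sin(z))*cos(z)) dz into ∫(-4*exp(u)) du: now ∫(-4*exp(u)) du.
Step 2. Evaluate the standard form: now -4*exp(u).
Step 3. Substitute back u = sin(z): now -4*exp(sin(z)).
Answer: -4*exp(sin(z)).


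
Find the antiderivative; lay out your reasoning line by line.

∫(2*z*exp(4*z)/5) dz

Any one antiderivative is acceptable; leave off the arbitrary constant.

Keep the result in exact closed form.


Step 1. Integrate ∫(2*z*exp(4*z)/5) dz by parts with u = z, dv = (2*exp(4*z)/5) dz, so v = exp(4*z)/10: now z*exp(4*z)/10 + ∫(-exp(4*z)/10) dz.
Step 2. Evaluate the standard form: now z*exp(4*z)/10 - exp(4*z)/40.
Answer: z*exp(4*z)/10 - exp(4*z)/40.


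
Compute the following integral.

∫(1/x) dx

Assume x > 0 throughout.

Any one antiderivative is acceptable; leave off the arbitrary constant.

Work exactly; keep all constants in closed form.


Answer: log(x).


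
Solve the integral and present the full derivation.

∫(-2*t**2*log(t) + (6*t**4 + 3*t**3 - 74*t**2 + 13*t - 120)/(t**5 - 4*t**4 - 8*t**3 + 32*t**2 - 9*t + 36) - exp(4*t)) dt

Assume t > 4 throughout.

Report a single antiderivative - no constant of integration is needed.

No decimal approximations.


Step 1. Rewrite: now ∫(-2*t**2*log(t)) dt + ∫((6*t**4 + 3*t**3 - 74*t**2 + 13*t - 120)/(t**5 - 4*t**4 - 8*t**3 + 32*t**2 - 9*t + 36)) dt + ∫(-exp(4*t)) dt.
Step 2. Decompose ∫((6*t**4 + 3*t**3 - 74*t**2 + 13*t - 120)/(t**5 - 4*t**4 - 8*t**3 + 32*t**2 - 9*t + 36)) dt by partial fractions, (6*t**4 + 3*t**3 - 74*t**2 + 13*t - 120)/(t**5 - 4*t**4 - 8*t**3 + 32*t**2 - 9*t + 36) = -1/(t**2 + 1) - 1/(t + 3) + 3/(t - 3) + 4/(t - 4): now ∫(-2*t**2*log(t)) dt + ∫(4/(t - 4)) dt + ∫(3/(t - 3)) dt + ∫(-1/(t + 3)) dt + ∫(-1/(t**2 + 1)) dt + ∫(-exp(4*t)) dt.
Step 3. Evaluate the standard form [assuming t > -3]: now -log(t + 3) + ∫(-2*t**2*log(t)) dt + ∫(4/(t - 4)) dt + ∫(3/(t - 3)) dt + ∫(-1/(t**2 + 1)) dt + ∫(-exp(4*t)) dt.
Step 4. Evaluate the standard form [assuming t > 3]: now 3*log(t - 3) - log(t + 3) + ∫(-2*t**2*log(t)) dt + ∫(4/(t - 4)) dt + ∫(-1/(t**2 + 1)) dt + ∫(-exp(4*t)) dt.
Step 5. Evaluate the standard form [assuming t > 4]: now 4*log(t - 4) + 3*log(t - 3) - log(t + 3) + ∫(-2*t**2*log(t)) dt + ∫(-1/(t**2 + 1)) dt + ∫(-exp(4*t)) dt.
Step 6. Evaluate the standard form: now 4*log(t - 4) + 3*log(t - 3) - log(t + 3) - atan(t) + ∫(-2*t**2*log(t)) dt + ∫(-exp(4*t)) dt.
Step 7. Integrate ∫(-2*t**2*log(t)) dt by parts with u = log(t), dv = (-2*t**2) dt, so v = -2*t**3/3 [assuming t > 0]: now -2*t**3*log(t)/3 + 4*log(t - 4) + 3*log(t - 3) - log(t + 3) - atan(t) + ∫(2*t**2/3) dt + ∫(-exp(4*t)) dt.
Step 8. Evaluate the standard form: now -2*t**3*log(t)/3 + 2*t**3/9 + 4*log(t - 4) + 3*log(t - 3) - log(t + 3) - atan(t) + ∫(-exp(4*t)) dt.
Step 9. Evaluate the standard form: now -2*t**3*log(t)/3 + 2*t**3/9 - exp(4*t)/4 + 4*log(t - 4) + 3*log(t - 3) - log(t + 3) - atan(t).
Answer: -2*t**3*log(t)/3 + 2*t**3/9 - exp(4*t)/4 + 4*log(t - 4) + 3*log(t - 3) - log(t + 3) - atan(t).


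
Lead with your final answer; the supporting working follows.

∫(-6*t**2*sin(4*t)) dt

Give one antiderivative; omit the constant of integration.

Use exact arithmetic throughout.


The answer is 3*t**2*cos(4*t)/2 - 3*t*sin(4*t)/4 - 3*cos(4*t)/16.
Step 1. Integrate ∫(-6*t**2*sin(4*t)) dt by parts with u = t**2, dv = (-6*sin(4*t)) dt, so v = 3*cos(4*t)/2: now 3*t**2*cos(4*t)/2 + ∫(-3*t*cos(4*t)) dt.
Step 2. Integrate ∫(-3*t*cos(4*t)) dt by parts with u = t, dv = (-3*cos(4*t)) dt, so v = -3*sin(4*t)/4: now 3*t**2*cos(4*t)/2 - 3*t*sin(4*t)/4 + ∫(3*sin(4*t)/4) dt.
Step 3. Evaluate the standard form: now 3*t**2*cos(4*t)/2 - 3*t*sin(4*t)/4 - 3*cos(4*t)/16.
Answer: 3*t**2*cos(4*t)/2 - 3*t*sin(4*t)/4 - 3*cos(4*t)/16.


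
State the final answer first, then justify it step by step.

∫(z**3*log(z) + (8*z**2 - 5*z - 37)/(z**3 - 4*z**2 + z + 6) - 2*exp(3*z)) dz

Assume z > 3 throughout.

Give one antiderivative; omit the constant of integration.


The answer is z**4*log(z)/4 - z**4/16 - 2*exp(3*z)/3 + 5*log(z - 3) + 5*log(z - 2) - 2*log(z + 1).
Step 1. Rewrite: now ∫(z**3*log(z)) dz + ∫((8*z**2 - 5*z - 37)/(z**3 - 4*z**2 + z + 6)) dz + ∫(-2*exp(3*z)) dz.
Step 2. Evaluate the standard form: now -2*exp(3*z)/3 + ∫(z**3*log(z)) dz + ∫((8*z**2 - 5*z - 37)/(z**3 - 4*z**2 + z + 6)) dz.
Step 3. Integrate ∫(z**3*log(z)) dz by parts with u = log(z), dv = (z**3) dz, so v = z**4/4 [assuming z > 0]: now z**4*log(z)/4 - 2*exp(3*z)/3 + ∫(-z**3/4) dz + ∫((8*z**2 - 5*z - 37)/(z**3 - 4*z**2 + z + 6)) dz.
Step 4. Evaluate the standard form: now z**4*log(z)/4 - z**4/16 - 2*exp(3*z)/3 + ∫((8*z**2 - 5*z - 37)/(z**3 - 4*z**2 + z + 6)) dz.
Step 5. Decompose ∫((8*z**2 - 5*z - 37)/(z**3 - 4*z**2 + z + 6)) dz by partial fractions, (8*z**2 - 5*z - 37)/(z**3 - 4*z**2 + z + 6) = -2/(z + 1) + 5/(z - 2) + 5/(z - 3): now z**4*log(z)/4 - z**4/16 - 2*exp(3*z)/3 + ∫(5/(z - 3)) dz + ∫(5/(z - 2)) dz + ∫(-2/(z + 1)) dz.
Step 6. Evaluate the standard form [assuming z > -1]: now z**4*log(z)/4 - z**4/16 - 2*exp(3*z)/3 - 2*log(z + 1) + ∫(5/(z - 3)) dz + ∫(5/(z - 2)) dz.
Step 7. Evaluate the standard form [assuming z > 3]: now z**4*log(z)/4 - z**4/16 - 2*exp(3*z)/3 + 5*log(z - 3) - 2*log(z + 1) + ∫(5/(z - 2)) dz.
Step 8. Evaluate the standard form [assuming z > 2]: now z**4*log(z)/4 - z**4/16 - 2*exp(3*z)/3 + 5*log(z - 3) + 5*log(z - 2) - 2*log(z + 1).
Answer: z**4*log(z)/4 - z**4/16 - 2*exp(3*z)/3 + 5*log(z - 3) + 5*log(z - 2) - 2*log(z + 1).


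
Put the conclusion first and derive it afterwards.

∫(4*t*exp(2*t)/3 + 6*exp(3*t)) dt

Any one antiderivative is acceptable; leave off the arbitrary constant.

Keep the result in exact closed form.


The answer is 2*t*exp(2*t)/3 + 2*exp(3*t) - exp(2*t)/3.
Step 1. Rewrite: now ∫(4*t*exp(2*t)/3) dt + ∫(6*exp(3*t)) dt.
Step 2. Evaluate the standard form: now 2*exp(3*t) + ∫(4*t*exp(2*t)/3) dt.
Step 3. Integrate ∫(4*t*exp(2*t)/3) dt by parts with u = t, dv = (4*exp(2*t)/3) dt, so v = 2*exp(2*t)/3: now 2*t*exp(2*t)/3 + 2*exp(3*t) + ∫(-2*exp(2*t)/3) dt.
Step 4. Evaluate the standard form: now 2*t*exp(2*t)/3 + 2*exp(3*t) - exp(2*t)/3.
Answer: 2*t*exp(2*t)/3 + 2*exp(3*t) - exp(2*t)/3.


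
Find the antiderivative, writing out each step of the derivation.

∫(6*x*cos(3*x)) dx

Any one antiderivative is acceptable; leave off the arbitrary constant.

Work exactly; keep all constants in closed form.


Step 1. Integrate ∫(6*x*cos(3*x)) dx by parts with u = x, dv = (6*cos(3*x)) dx, so v = 2*sin(3*x): now 2*x*sin(3*x) + ∫(-2*sin(3*x)) dx.
Step 2. Evaluate the standard form: now 2*x*sin(3*x) + 2*cos(3*x)/3.
Answer: 2*x*sin(3*x) + 2*cos(3*x)/3.


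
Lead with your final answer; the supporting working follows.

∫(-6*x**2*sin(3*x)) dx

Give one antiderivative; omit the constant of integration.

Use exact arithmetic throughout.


The answer is 2*x**2*cos(3*x) - 4*x*sin(3*x)/3 - 4*cos(3*x)/9.
Step 1. Integrate ∫(-6*x**2*sin(3*x)) dx by parts with u = x**2, dv = (-6*sin(3*x)) dx, so v = 2*cos(3*x): now 2*x**2*cos(3*x) + ∫(-4*x*cos(3*x)) dx.
Step 2. Integrate ∫(-4*x*cos(3*x)) dx by parts with u = x, dv = (-4*cos(3*x)) dx, so v = -4*sin(3*x)/3: now 2*x**2*cos(3*x) - 4*x*sin(3*x)/3 + ∫(4*sin(3*x)/3) dx.
Step 3. Evaluate the standard form: now 2*x**2*cos(3*x) - 4*x*sin(3*x)/3 - 4*cos(3*x)/9.
Answer: 2*x**2*cos(3*x) - 4*x*sin(3*x)/3 - 4*cos(3*x)/9.


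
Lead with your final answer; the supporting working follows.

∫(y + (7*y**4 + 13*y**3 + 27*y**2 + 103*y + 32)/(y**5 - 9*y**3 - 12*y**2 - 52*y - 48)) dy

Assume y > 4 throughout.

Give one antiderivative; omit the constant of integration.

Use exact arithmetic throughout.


The answer is y**2/2 + 5*log(y - 4) + log(y + 1) + log(y + 3) - 3*atan(y/2)/2.
Step 1. Rewrite: now ∫(y) dy + ∫((7*y**4 + 13*y**3 + 27*y**2 + 103*y + 32)/(y**5 - 9*y**3 - 12*y**2 - 52*y - 48)) dy.
Step 2. Decompose ∫((7*y**4 + 13*y**3 + 27*y**2 + 103*y + 32)/(y**5 - 9*y**3 - 12*y**2 - 52*y - 48)) dy by partial fractions, (7*y**4 + 13*y**3 + 27*y**2 + 103*y + 32)/(y**5 - 9*y**3 - 12*y**2 - 52*y - 48) = -3/(y**2 + 4) + 1/(y + 3) + 1/(y + 1) + 5/(y - 4): now ∫(y) dy + ∫(5/(y - 4)) dy + ∫(1/(y + 1)) dy + ∫(1/(y + 3)) dy + ∫(-3/(y**2 + 4)) dy.
Step 3. Evaluate the standard form [assuming y > -1]: now log(y + 1) + ∫(y) dy + ∫(5/(y - 4)) dy + ∫(1/(y + 3)) dy + ∫(-3/(y**2 + 4)) dy.
Step 4. Evaluate the standard form [assuming y > -3]: now log(y + 1) + log(y + 3) + ∫(y) dy + ∫(5/(y - 4)) dy + ∫(-3/(y**2 + 4)) dy.
Step 5. Evaluate the standard form [assuming y > 4]: now 5*log(y - 4) + log(y + 1) + log(y + 3) + ∫(y) dy + ∫(-3/(y**2 + 4)) dy.
Step 6. Evaluate the standard form: now 5*log(y - 4) + log(y + 1) + log(y + 3) - 3*atan(y/2)/2 + ∫(y) dy.
Step 7. Evaluate the standard form: now y**2/2 + 5*log(y - 4) + log(y + 1) + log(y + 3) - 3*atan(y/2)/2.
Answer: y**2/2 + 5*log(y - 4) + log(y + 1) + log(y + 3) - 3*atan(y/2)/2.


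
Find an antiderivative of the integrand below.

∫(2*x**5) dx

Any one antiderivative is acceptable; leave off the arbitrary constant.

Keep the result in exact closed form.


Answer: x**6/3.


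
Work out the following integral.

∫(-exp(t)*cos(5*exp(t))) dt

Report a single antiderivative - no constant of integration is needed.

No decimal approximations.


Answer: -sin(5*exp(t))/5.


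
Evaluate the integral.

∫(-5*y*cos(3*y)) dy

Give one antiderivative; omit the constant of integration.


Answer: -5*y*sin(3*y)/3 - 5*cos(3*y)/9.


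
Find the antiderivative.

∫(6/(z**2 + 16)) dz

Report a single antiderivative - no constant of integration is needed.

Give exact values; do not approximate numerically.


Answer: 3*atan(z/4)/2.


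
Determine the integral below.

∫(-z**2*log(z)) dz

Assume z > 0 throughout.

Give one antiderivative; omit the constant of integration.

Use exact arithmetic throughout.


Answer: -z**3*log(z)/3 + z**3/9.


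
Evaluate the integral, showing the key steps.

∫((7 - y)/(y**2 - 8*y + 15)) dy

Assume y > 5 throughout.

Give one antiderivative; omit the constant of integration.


Step 1. Decompose ∫((7 - y)/(y**2 - 8*y + 15)) dy by partial fractions, (7 - y)/(y**2 - 8*y + 15) = -2/(y - 3) + 1/(y - 5): now ∫(1/(y - 5)) dy + ∫(-2/(y - 3)) dy.
Step 2. Evaluate the standard form [assuming y > 3]: now -2*log(y - 3) + ∫(1/(y - 5)) dy.
Step 3. Evaluate the standard form [assuming y > 5]: now log(y - 5) - 2*log(y - 3).
Answer: log(y - 5) - 2*log(y - 3).


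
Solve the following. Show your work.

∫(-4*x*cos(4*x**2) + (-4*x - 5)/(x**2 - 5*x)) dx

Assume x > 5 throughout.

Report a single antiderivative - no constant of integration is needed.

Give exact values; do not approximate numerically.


Step 1. Rewrite: now ∫(-4*x*cos(4*x**2)) dx + ∫((-4*x - 5)/(x**2 - 5*x)) dx.
Step 2. Decompose ∫((-4*x - 5)/(x**2 - 5*x)) dx by partial fractions, (-4*x - 5)/(x**2 - 5*x) = -5/(x - 5) + 1/x: now ∫(1/x) dx + ∫(-4*x*cos(4*x**2)) dx + ∫(-5/(x - 5)) dx.
Step 3. Evaluate the standard form [assuming x > 5]: now -5*log(x - 5) + ∫(1/x) dx + ∫(-4*x*cos(4*x**2)) dx.
Step 4. Evaluate the standard form [assuming x > 0]: now log(x) - 5*log(x - 5) + ∫(-4*x*cos(4*x**2)) dx.
Step 5. Substitute u = x**2, turning ∫(-4*x*cos(4*x**2)) dx into ∫(-2*cos(4*u)) du: now log(x) - 5*log(x - 5) + ∫(-2*cos(4*u)) du.
Step 6. Evaluate the standard form: now log(x) - 5*log(x - 5) - sin(4*u)/2.
Step 7. Substitute back u = x**2: now log(x) - 5*log(x - 5) - sin(4*x**2)/2.
Answer: log(x) - 5*log(x - 5) - sin(4*x**2)/2.


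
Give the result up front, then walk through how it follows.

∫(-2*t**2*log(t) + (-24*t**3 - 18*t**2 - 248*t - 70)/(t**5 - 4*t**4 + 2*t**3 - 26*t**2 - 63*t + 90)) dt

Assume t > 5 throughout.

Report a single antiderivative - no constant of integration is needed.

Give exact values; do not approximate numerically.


The answer is -2*t**3*log(t)/3 + 2*t**3/9 - 5*log(t - 5) + 3*log(t - 1) + 2*log(t + 2) + 2*atan(t/3)/3.
Step 1. Rewrite: now ∫(-2*t**2*log(t)) dt + ∫((-24*t**3 - 18*t**2 - 248*t - 70)/(t**5 - 4*t**4 + 2*t**3 - 26*t**2 - 63*t + 90)) dt.
Step 2. Integrate ∫(-2*t**2*log(t)) dt by parts with u = log(t), dv = (-2*t**2) dt, so v = -2*t**3/3 [assuming t > 0]: now -2*t**3*log(t)/3 + ∫(2*t**2/3) dt + ∫((-24*t**3 - 18*t**2 - 248*t - 70)/(t**5 - 4*t**4 + 2*t**3 - 26*t**2 - 63*t + 90)) dt.
Step 3. Evaluate the standard form: now -2*t**3*log(t)/3 + 2*t**3/9 + ∫((-24*t**3 - 18*t**2 - 248*t - 70)/(t**5 - 4*t**4 + 2*t**3 - 26*t**2 - 63*t + 90)) dt.
Step 4. Decompose ∫((-24*t**3 - 18*t**2 - 248*t - 70)/(t**5 - 4*t**4 + 2*t**3 - 26*t**2 - 63*t + 90)) dt by partial fractions, (-24*t**3 - 18*t**2 - 248*t - 70)/(t**5 - 4*t**4 + 2*t**3 - 26*t**2 - 63*t + 90) = 2/(t**2 + 9) + 2/(t + 2) + 3/(t - 1) - 5/(t - 5): now -2*t**3*log(t)/3 + 2*t**3/9 + ∫(-5/(t - 5)) dt + ∫(3/(t - 1)) dt + ∫(2/(t + 2)) dt + ∫(2/(t**2 + 9)) dt.
Step 5. Evaluate the standard form [assuming t > -2]: now -2*t**3*log(t)/3 + 2*t**3/9 + 2*log(t + 2) + ∫(-5/(t - 5)) dt + ∫(3/(t - 1)) dt + ∫(2/(t**2 + 9)) dt.
Step 6. Evaluate the standard form [assuming t > 5]: now -2*t**3*log(t)/3 + 2*t**3/9 - 5*log(t - 5) + 2*log(t + 2) + ∫(3/(t - 1)) dt + ∫(2/(t**2 + 9)) dt.
Step 7. Evaluate the standard form [assuming t > 1]: now -2*t**3*log(t)/3 + 2*t**3/9 - 5*log(t - 5) + 3*log(t - 1) + 2*log(t + 2) + ∫(2/(t**2 + 9)) dt.
Step 8. Evaluate the standard form: now -2*t**3*log(t)/3 + 2*t**3/9 - 5*log(t - 5) + 3*log(t - 1) + 2*log(t + 2) + 2*atan(t/3)/3.
Answer: -2*t**3*log(t)/3 + 2*t**3/9 - 5*log(t - 5) + 3*log(t - 1) + 2*log(t + 2) + 2*atan(t/3)/3.


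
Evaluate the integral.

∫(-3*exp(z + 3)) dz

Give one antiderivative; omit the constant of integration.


Answer: -3*exp(z + 3).


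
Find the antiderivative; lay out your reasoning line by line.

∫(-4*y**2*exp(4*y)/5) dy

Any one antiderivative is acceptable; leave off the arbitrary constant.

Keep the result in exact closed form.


Step 1. Integrate ∫(-4*y**2*exp(4*y)/5) dy by parts with u = y**2, dv = (-4*exp(4*y)/5) dy, so v = -exp(4*y)/5: now -y**2*exp(4*y)/5 + ∫(2*y*exp(4*y)/5) dy.
Step 2. Integrate ∫(2*y*exp(4*y)/5) dy by parts with u = y, dv = (2*exp(4*y)/5) dy, so v = exp(4*y)/10: now -y**2*exp(4*y)/5 + y*exp(4*y)/10 + ∫(-exp(4*y)/10) dy.
Step 3. Evaluate the standard form: now -y**2*exp(4*y)/5 + y*exp(4*y)/10 - exp(4*y)/40.
Answer: -y**2*exp(4*y)/5 + y*exp(4*y)/10 - exp(4*y)/40.


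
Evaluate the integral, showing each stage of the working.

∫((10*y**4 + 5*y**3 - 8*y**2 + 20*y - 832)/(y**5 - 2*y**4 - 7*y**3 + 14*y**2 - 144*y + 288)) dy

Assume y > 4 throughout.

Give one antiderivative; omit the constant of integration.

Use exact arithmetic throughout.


Step 1. Decompose ∫((10*y**4 + 5*y**3 - 8*y**2 + 20*y - 832)/(y**5 - 2*y**4 - 7*y**3 + 14*y**2 - 144*y + 288)) dy by partial fractions, (10*y**4 + 5*y**3 - 8*y**2 + 20*y - 832)/(y**5 - 2*y**4 - 7*y**3 + 14*y**2 - 144*y + 288) = 1/(y**2 + 9) + 1/(y + 4) + 4/(y - 2) + 5/(y - 4): now ∫(5/(y - 4)) dy + ∫(4/(y - 2)) dy + ∫(1/(y + 4)) dy + ∫(1/(y**2 + 9)) dy.
Step 2. Evaluate the standard form [assuming y > 2]: now 4*log(y - 2) + ∫(5/(y - 4)) dy + ∫(1/(y + 4)) dy + ∫(1/(y**2 + 9)) dy.
Step 3. Evaluate the standard form [assuming y > 4]: now 5*log(y - 4) + 4*log(y - 2) + ∫(1/(y + 4)) dy + ∫(1/(y**2 + 9)) dy.
Step 4. Evaluate the standard form [assuming y > -4]: now 5*log(y - 4) + 4*log(y - 2) + log(y + 4) + ∫(1/(y**2 + 9)) dy.
Step 5. Evaluate the standard form: now 5*log(y - 4) + 4*log(y - 2) + log(y + 4) + atan(y/3)/3.
Answer: 5*log(y - 4) + 4*log(y - 2) + log(y + 4) + atan(y/3)/3.


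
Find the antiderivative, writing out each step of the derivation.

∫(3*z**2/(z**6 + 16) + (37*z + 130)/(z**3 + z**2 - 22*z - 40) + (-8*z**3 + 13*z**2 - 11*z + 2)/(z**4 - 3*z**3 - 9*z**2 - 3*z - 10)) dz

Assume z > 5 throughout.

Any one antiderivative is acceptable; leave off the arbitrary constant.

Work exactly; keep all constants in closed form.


Step 1. Rewrite: now ∫(3*z**2/(z**6 + 16)) dz + ∫((37*z + 130)/(z**3 + z**2 - 22*z - 40)) dz + ∫((-8*z**3 + 13*z**2 - 11*z + 2)/(z**4 - 3*z**3 - 9*z**2 - 3*z - 10)) dz.
Step 2. Decompose ∫((37*z + 130)/(z**3 + z**2 - 22*z - 40)) dz by partial fractions, (37*z + 130)/(z**3 + z**2 - 22*z - 40) = -1/(z + 4) - 4/(z + 2) + 5/(z - 5): now ∫(3*z**2/(z**6 + 16)) dz + ∫((-8*z**3 + 13*z**2 - 11*z + 2)/(z**4 - 3*z**3 - 9*z**2 - 3*z - 10)) dz + ∫(5/(z - 5)) dz + ∫(-4/(z + 2)) dz + ∫(-1/(z + 4)) dz.
Step 3. Evaluate the standard form [assuming z > -2]: now -4*log(z + 2) + ∫(3*z**2/(z**6 + 16)) dz + ∫((-8*z**3 + 13*z**2 - 11*z + 2)/(z**4 - 3*z**3 - 9*z**2 - 3*z - 10)) dz + ∫(5/(z - 5)) dz + ∫(-1/(z + 4)) dz.
Step 4. Evaluate the standard form [assuming z > -4]: now -4*log(z + 2) - log(z + 4) + ∫(3*z**2/(z**6 + 16)) dz + ∫((-8*z**3 + 13*z**2 - 11*z + 2)/(z**4 - 3*z**3 - 9*z**2 - 3*z - 10)) dz + ∫(5/(z - 5)) dz.
Step 5. Evaluate the standard form [assuming z > 5]: now 5*log(z - 5) - 4*log(z + 2) - log(z + 4) + ∫(3*z**2/(z**6 + 16)) dz + ∫((-8*z**3 + 13*z**2 - 11*z + 2)/(z**4 - 3*z**3 - 9*z**2 - 3*z - 10)) dz.
Step 6. Decompose ∫((-8*z**3 + 13*z**2 - 11*z + 2)/(z**4 - 3*z**3 - 9*z**2 - 3*z - 10)) dz by partial fractions, (-8*z**3 + 13*z**2 - 11*z + 2)/(z**4 - 3*z**3 - 9*z**2 - 3*z - 10) = 1/(z**2 + 1) - 4/(z + 2) - 4/(z - 5): now 5*log(z - 5) - 4*log(z + 2) - log(z + 4) + ∫(3*z**2/(z**6 + 16)) dz + ∫(-4/(z - 5)) dz + ∫(-4/(z + 2)) dz + ∫(1/(z**2 + 1)) dz.
Step 7. Evaluate the standard form [assuming z > 5]: now log(z - 5) - 4*log(z + 2) - log(z + 4) + ∫(3*z**2/(z**6 + 16)) dz + ∫(-4/(z + 2)) dz + ∫(1/(z**2 + 1)) dz.
Step 8. Evaluate the standard form [assuming z > -2]: now log(z - 5) - 8*log(z + 2) - log(z + 4) + ∫(3*z**2/(z**6 + 16)) dz + ∫(1/(z**2 + 1)) dz.
Step 9. Evaluate the standard form: now log(z - 5) - 8*log(z + 2) - log(z + 4) + atan(z) + ∫(3*z**2/(z**6 + 16)) dz.
Step 10. Substitute u = z**3, turning ∫(3*z**2/(z**6 + 16)) dz into ∫(1/(u**2 + 16)) du: now log(z - 5) - 8*log(z + 2) - log(z + 4) + atan(z) + ∫(1/(u**2 + 16)) du.
Step 11. Evaluate the standard form: now log(z - 5) - 8*log(z + 2) - log(z + 4) + atan(u/4)/4 + atan(z).
Step 12. Substitute back u = z**3: now log(z - 5) - 8*log(z + 2) - log(z + 4) + atan(z) + atan(z**3/4)/4.
Answer: log(z - 5) - 8*log(z + 2) - log(z + 4) + atan(z) + atan(z**3/4)/4.


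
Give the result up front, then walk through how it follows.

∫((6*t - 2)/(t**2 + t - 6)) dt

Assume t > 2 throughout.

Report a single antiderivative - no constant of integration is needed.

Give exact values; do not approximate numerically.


The answer is 2*log(t - 2) + 4*log(t + 3).
Step 1. Decompose ∫((6*t - 2)/(t**2 + t - 6)) dt by partial fractions, (6*t - 2)/(t**2 + t - 6) = 4/(t + 3) + 2/(t - 2): now ∫(2/(t - 2)) dt + ∫(4/(t + 3)) dt.
Step 2. Evaluate the standard form [assuming t > 2]: now 2*log(t - 2) + ∫(4/(t + 3)) dt.
Step 3. Evaluate the standard form [assuming t > -3]: now 2*log(t - 2) + 4*log(t + 3).
Answer: 2*log(t - 2) + 4*log(t + 3).


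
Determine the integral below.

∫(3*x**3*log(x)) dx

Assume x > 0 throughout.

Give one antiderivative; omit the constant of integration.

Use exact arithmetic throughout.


Answer: 3*x**4*log(x)/4 - 3*x**4/16.


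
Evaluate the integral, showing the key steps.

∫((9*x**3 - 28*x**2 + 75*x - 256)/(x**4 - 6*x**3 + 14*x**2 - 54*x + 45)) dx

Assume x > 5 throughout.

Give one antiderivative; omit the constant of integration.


Step 1. Decompose ∫((9*x**3 - 28*x**2 + 75*x - 256)/(x**4 - 6*x**3 + 14*x**2 - 54*x + 45)) dx by partial fractions, (9*x**3 - 28*x**2 + 75*x - 256)/(x**4 - 6*x**3 + 14*x**2 - 54*x + 45) = 1/(x**2 + 9) + 5/(x - 1) + 4/(x - 5): now ∫(4/(x - 5)) dx + ∫(5/(x - 1)) dx + ∫(1/(x**2 + 9)) dx.
Step 2. Evaluate the standard form [assuming x > 1]: now 5*log(x - 1) + ∫(4/(x - 5)) dx + ∫(1/(x**2 + 9)) dx.
Step 3. Evaluate the standard form [assuming x > 5]: now 4*log(x - 5) + 5*log(x - 1) + ∫(1/(x**2 + 9)) dx.
Step 4. Evaluate the standard form: now 4*log(x - 5) + 5*log(x - 1) + atan(x/3)/3.
Answer: 4*log(x - 5) + 5*log(x - 1) + atan(x/3)/3.


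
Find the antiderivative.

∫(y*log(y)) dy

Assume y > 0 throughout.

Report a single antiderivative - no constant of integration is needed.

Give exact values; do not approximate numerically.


Answer: y**2*log(y)/2 - y**2/4.


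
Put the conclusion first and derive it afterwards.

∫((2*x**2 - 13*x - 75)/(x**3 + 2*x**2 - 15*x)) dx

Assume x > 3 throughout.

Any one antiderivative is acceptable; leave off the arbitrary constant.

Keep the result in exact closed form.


The answer is 5*log(x) - 4*log(x - 3) + log(x + 5).
Step 1. Decompose ∫((2*x**2 - 13*x - 75)/(x**3 + 2*x**2 - 15*x)) dx by partial fractions, (2*x**2 - 13*x - 75)/(x**3 + 2*x**2 - 15*x) = 1/(x + 5) - 4/(x - 3) + 5/x: now ∫(5/x) dx + ∫(-4/(x - 3)) dx + ∫(1/(x + 5)) dx.
Step 2. Evaluate the standard form [assuming x > 3]: now -4*log(x - 3) + ∫(5/x) dx + ∫(1/(x + 5)) dx.
Step 3. Evaluate the standard form [assuming x > -5]: now -4*log(x - 3) + log(x + 5) + ∫(5/x) dx.
Step 4. Evaluate the standard form [assuming x > 0]: now 5*log(x) - 4*log(x - 3) + log(x + 5).
Answer: 5*log(x) - 4*log(x - 3) + log(x + 5).


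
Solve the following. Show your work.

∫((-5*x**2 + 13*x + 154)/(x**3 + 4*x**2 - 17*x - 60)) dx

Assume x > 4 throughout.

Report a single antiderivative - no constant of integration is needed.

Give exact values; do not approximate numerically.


Step 1. Decompose ∫((-5*x**2 + 13*x + 154)/(x**3 + 4*x**2 - 17*x - 60)) dx by partial fractions, (-5*x**2 + 13*x + 154)/(x**3 + 4*x**2 - 17*x - 60) = -2/(x + 5) - 5/(x + 3) + 2/(x - 4): now ∫(2/(x - 4)) dx + ∫(-5/(x + 3)) dx + ∫(-2/(x + 5)) dx.
Step 2. Evaluate the standard form [assuming x > 4]: now 2*log(x - 4) + ∫(-5/(x + 3)) dx + ∫(-2/(x + 5)) dx.
Step 3. Evaluate the standard form [assuming x > -5]: now 2*log(x - 4) - 2*log(x + 5) + ∫(-5/(x + 3)) dx.
Step 4. Evaluate the standard form [assuming x > -3]: now 2*log(x - 4) - 5*log(x + 3) - 2*log(x + 5).
Answer: 2*log(x - 4) - 5*log(x + 3) - 2*log(x + 5).


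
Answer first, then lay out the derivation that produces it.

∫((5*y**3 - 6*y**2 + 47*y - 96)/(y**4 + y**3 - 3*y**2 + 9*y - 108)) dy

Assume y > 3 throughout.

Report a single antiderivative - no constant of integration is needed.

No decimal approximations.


The answer is log(y - 3) + 4*log(y + 4) + 2*atan(y/3)/3.
Step 1. Decompose ∫((5*y**3 - 6*y**2 + 47*y - 96)/(y**4 + y**3 - 3*y**2 + 9*y - 108)) dy by partial fractions, (5*y**3 - 6*y**2 + 47*y - 96)/(y**4 + y**3 - 3*y**2 + 9*y - 108) = 2/(y**2 + 9) + 4/(y + 4) + 1/(y - 3): now ∫(1/(y - 3)) dy + ∫(4/(y + 4)) dy + ∫(2/(y**2 + 9)) dy.
Step 2. Evaluate the standard form [assuming y > 3]: now log(y - 3) + ∫(4/(y + 4)) dy + ∫(2/(y**2 + 9)) dy.
Step 3. Evaluate the standard form [assuming y > -4]: now log(y - 3) + 4*log(y + 4) + ∫(2/(y**2 + 9)) dy.
Step 4. Evaluate the standard form: now log(y - 3) + 4*log(y + 4) + 2*atan(y/3)/3.
Answer: log(y - 3) + 4*log(y + 4) + 2*atan(y/3)/3.


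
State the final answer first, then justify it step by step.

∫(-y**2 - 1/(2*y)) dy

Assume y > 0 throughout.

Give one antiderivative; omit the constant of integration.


The answer is -y**3/3 - log(y)/2.
Step 1. Rewrite: now ∫(-1/(2*y)) dy + ∫(-y**2) dy.
Step 2. Evaluate the standard form: now -y**3/3 + ∫(-1/(2*y)) dy.
Step 3. Evaluate the standard form [assuming y > 0]: now -y**3/3 - log(y)/2.
Answer: -y**3/3 - log(y)/2.


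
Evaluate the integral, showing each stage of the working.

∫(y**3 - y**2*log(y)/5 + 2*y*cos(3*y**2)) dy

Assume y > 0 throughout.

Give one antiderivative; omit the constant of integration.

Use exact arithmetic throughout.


Step 1. Rewrite: now ∫(y**3) dy + ∫(2*y*cos(3*y**2)) dy + ∫(-y**2*log(y)/5) dy.
Step 2. Evaluate the standard form: now y**4/4 + ∫(2*y*cos(3*y**2)) dy + ∫(-y**2*log(y)/5) dy.
Step 3. Integrate ∫(-y**2*log(y)/5) dy by parts with u = log(y), dv = (-y**2/5) dy, so v = -y**3/15 [assuming y > 0]: now y**4/4 - y**3*log(y)/15 + ∫(y**2/15) dy + ∫(2*y*cos(3*y**2)) dy.
Step 4. Evaluate the standard form: now y**4/4 - y**3*log(y)/15 + y**3/45 + ∫(2*y*cos(3*y**2)) dy.
Step 5. Substitute u = y**2, turning ∫(2*y*cos(3*y**2)) dy into ∫(cos(3*u)) du: now y**4/4 - y**3*log(y)/15 + y**3/45 + ∫(cos(3*u)) du.
Step 6. Evaluate the standard form: now y**4/4 - y**3*log(y)/15 + y**3/45 + sin(3*u)/3.
Step 7. Substitute back u = y**2: now y**4/4 - y**3*log(y)/15 + y**3/45 + sin(3*y**2)/3.
Answer: y**4/4 - y**3*log(y)/15 + y**3/45 + sin(3*y**2)/3.


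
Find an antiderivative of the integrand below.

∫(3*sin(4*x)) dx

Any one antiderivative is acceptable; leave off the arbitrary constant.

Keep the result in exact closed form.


Answer: -3*cos(4*x)/4.


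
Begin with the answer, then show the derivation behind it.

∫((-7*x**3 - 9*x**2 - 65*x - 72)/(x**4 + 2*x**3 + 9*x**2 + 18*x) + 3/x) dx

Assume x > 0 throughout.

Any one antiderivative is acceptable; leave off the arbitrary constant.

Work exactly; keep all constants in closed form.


The answer is -log(x) - 3*log(x + 2) - atan(x/3)/3.
Step 1. Rewrite: now ∫(3/x) dx + ∫((-7*x**3 - 9*x**2 - 65*x - 72)/(x**4 + 2*x**3 + 9*x**2 + 18*x)) dx.
Step 2. Evaluate the standard form [assuming x > 0]: now 3*log(x) + ∫((-7*x**3 - 9*x**2 - 65*x - 72)/(x**4 + 2*x**3 + 9*x**2 + 18*x)) dx.
Step 3. Decompose ∫((-7*x**3 - 9*x**2 - 65*x - 72)/(x**4 + 2*x**3 + 9*x**2 + 18*x)) dx by partial fractions, (-7*x**3 - 9*x**2 - 65*x - 72)/(x**4 + 2*x**3 + 9*x**2 + 18*x) = -1/(x**2 + 9) - 3/(x + 2) - 4/x: now 3*log(x) + ∫(-4/x) dx + ∫(-3/(x + 2)) dx + ∫(-1/(x**2 + 9)) dx.
Step 4. Evaluate the standard form [assuming x > -2]: now 3*log(x) - 3*log(x + 2) + ∫(-4/x) dx + ∫(-1/(x**2 + 9)) dx.
Step 5. Evaluate the standard form [assuming x > 0]: now -log(x) - 3*log(x + 2) + ∫(-1/(x**2 + 9)) dx.
Step 6. Evaluate the standard form: now -log(x) - 3*log(x + 2) - atan(x/3)/3.
Answer: -log(x) - 3*log(x + 2) - atan(x/3)/3.


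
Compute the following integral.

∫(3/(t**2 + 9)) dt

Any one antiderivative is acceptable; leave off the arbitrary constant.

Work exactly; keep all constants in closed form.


Answer: atan(t/3).


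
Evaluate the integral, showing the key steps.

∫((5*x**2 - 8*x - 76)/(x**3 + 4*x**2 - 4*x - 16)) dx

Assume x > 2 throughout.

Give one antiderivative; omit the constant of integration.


Step 1. Decompose ∫((5*x**2 - 8*x - 76)/(x**3 + 4*x**2 - 4*x - 16)) dx by partial fractions, (5*x**2 - 8*x - 76)/(x**3 + 4*x**2 - 4*x - 16) = 3/(x + 4) + 5/(x + 2) - 3/(x - 2): now ∫(-3/(x - 2)) dx + ∫(5/(x + 2)) dx + ∫(3/(x + 4)) dx.
Step 2. Evaluate the standard form [assuming x > -2]: now 5*log(x + 2) + ∫(-3/(x - 2)) dx + ∫(3/(x + 4)) dx.
Step 3. Evaluate the standard form [assuming x > 2]: now -3*log(x - 2) + 5*log(x + 2) + ∫(3/(x + 4)) dx.
Step 4. Evaluate the standard form [assuming x > -4]: now -3*log(x - 2) + 5*log(x + 2) + 3*log(x + 4).
Answer: -3*log(x - 2) + 5*log(x + 2) + 3*log(x + 4).


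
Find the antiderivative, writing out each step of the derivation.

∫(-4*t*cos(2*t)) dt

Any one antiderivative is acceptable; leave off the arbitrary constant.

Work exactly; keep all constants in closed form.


Step 1. Integrate ∫(-4*t*cos(2*t)) dt by parts with u = t, dv = (-4*cos(2*t)) dt, so v = -2*sin(2*t): now -2*t*sin(2*t) + ∫(2*sin(2*t)) dt.
Step 2. Evaluate the standard form: now -2*t*sin(2*t) - cos(2*t).
Answer: -2*t*sin(2*t) - cos(2*t).


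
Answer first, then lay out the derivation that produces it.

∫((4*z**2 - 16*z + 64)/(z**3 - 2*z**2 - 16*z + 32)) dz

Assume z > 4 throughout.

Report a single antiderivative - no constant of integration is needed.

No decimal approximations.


The answer is 4*log(z - 4) - 4*log(z - 2) + 4*log(z + 4).
Step 1. Decompose ∫((4*z**2 - 16*z + 64)/(z**3 - 2*z**2 - 16*z + 32)) dz by partial fractions, (4*z**2 - 16*z + 64)/(z**3 - 2*z**2 - 16*z + 32) = 4/(z + 4) - 4/(z - 2) + 4/(z - 4): now ∫(4/(z - 4)) dz + ∫(-4/(z - 2)) dz + ∫(4/(z + 4)) dz.
Step 2. Evaluate the standard form [assuming z > -4]: now 4*log(z + 4) + ∫(4/(z - 4)) dz + ∫(-4/(z - 2)) dz.
Step 3. Evaluate the standard form [assuming z > 2]: now -4*log(z - 2) + 4*log(z + 4) + ∫(4/(z - 4)) dz.
Step 4. Evaluate the standard form [assuming z > 4]: now 4*log(z - 4) - 4*log(z - 2) + 4*log(z + 4).
Answer: 4*log(z - 4) - 4*log(z - 2) + 4*log(z + 4).


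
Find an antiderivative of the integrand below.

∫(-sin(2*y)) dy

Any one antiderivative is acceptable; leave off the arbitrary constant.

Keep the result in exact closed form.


Answer: cos(2*y)/2.


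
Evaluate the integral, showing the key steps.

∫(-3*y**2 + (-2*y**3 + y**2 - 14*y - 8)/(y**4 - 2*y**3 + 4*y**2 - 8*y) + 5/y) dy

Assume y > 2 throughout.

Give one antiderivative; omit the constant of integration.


Step 1. Rewrite: now ∫(5/y) dy + ∫(-3*y**2) dy + ∫((-2*y**3 + y**2 - 14*y - 8)/(y**4 - 2*y**3 + 4*y**2 - 8*y)) dy.
Step 2. Decompose ∫((-2*y**3 + y**2 - 14*y - 8)/(y**4 - 2*y**3 + 4*y**2 - 8*y)) dy by partial fractions, (-2*y**3 + y**2 - 14*y - 8)/(y**4 - 2*y**3 + 4*y**2 - 8*y) = 3/(y**2 + 4) - 3/(y - 2) + 1/y: now ∫(1/y) dy + ∫(5/y) dy + ∫(-3*y**2) dy + ∫(-3/(y - 2)) dy + ∫(3/(y**2 + 4)) dy.
Step 3. Evaluate the standard form [assuming y > 0]: now log(y) + ∫(5/y) dy + ∫(-3*y**2) dy + ∫(-3/(y - 2)) dy + ∫(3/(y**2 + 4)) dy.
Step 4. Evaluate the standard form [assuming y > 2]: now log(y) - 3*log(y - 2) + ∫(5/y) dy + ∫(-3*y**2) dy + ∫(3/(y**2 + 4)) dy.
Step 5. Evaluate the standard form: now log(y) - 3*log(y - 2) + 3*atan(y/2)/2 + ∫(5/y) dy + ∫(-3*y**2) dy.
Step 6. Evaluate the standard form [assuming y > 0]: now 6*log(y) - 3*log(y - 2) + 3*atan(y/2)/2 + ∫(-3*y**2) dy.
Step 7. Evaluate the standard form: now -y**3 + 6*log(y) - 3*log(y - 2) + 3*atan(y/2)/2.
Answer: -y**3 + 6*log(y) - 3*log(y - 2) + 3*atan(y/2)/2.


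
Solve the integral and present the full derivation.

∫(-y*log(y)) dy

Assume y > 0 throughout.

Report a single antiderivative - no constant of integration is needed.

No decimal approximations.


Step 1. Integrate ∫(-y*log(y)) dy by parts with u = log(y), dv = (-y) dy, so v = -y**2/2 [assuming y > 0]: now -y**2*log(y)/2 + ∫(y/2) dy.
Step 2. Evaluate the standard form: now -y**2*log(y)/2 + y**2/4.
Answer: -y**2*log(y)/2 + y**2/4.


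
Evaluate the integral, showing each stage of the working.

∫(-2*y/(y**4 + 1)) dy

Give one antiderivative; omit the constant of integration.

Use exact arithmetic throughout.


Step 1. Substitute u = y**2, turning ∫(-2*y/(y**4 + 1)) dy into ∫(-1/(u**2 + 1)) du: now ∫(-1/(u**2 + 1)) du.
Step 2. Evaluate the standard form: now -atan(u).
Step 3. Substitute back u = y**2: now -atan(y**2).
Answer: -atan(y**2).


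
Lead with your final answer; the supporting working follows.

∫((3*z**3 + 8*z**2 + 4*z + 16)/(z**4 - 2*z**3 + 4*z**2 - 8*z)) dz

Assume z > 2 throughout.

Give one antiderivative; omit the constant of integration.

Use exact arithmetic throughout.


The answer is -2*log(z) + 5*log(z - 2) + 2*atan(z/2).
Step 1. Decompose ∫((3*z**3 + 8*z**2 + 4*z + 16)/(z**4 - 2*z**3 + 4*z**2 - 8*z)) dz by partial fractions, (3*z**3 + 8*z**2 + 4*z + 16)/(z**4 - 2*z**3 + 4*z**2 - 8*z) = 4/(z**2 + 4) + 5/(z - 2) - 2/z: now ∫(-2/z) dz + ∫(5/(z - 2)) dz + ∫(4/(z**2 + 4)) dz.
Step 2. Evaluate the standard form [assuming z > 2]: now 5*log(z - 2) + ∫(-2/z) dz + ∫(4/(z**2 + 4)) dz.
Step 3. Evaluate the standard form [assuming z > 0]: now -2*log(z) + 5*log(z - 2) + ∫(4/(z**2 + 4)) dz.
Step 4. Evaluate the standard form: now -2*log(z) + 5*log(z - 2) + 2*atan(z/2).
Answer: -2*log(z) + 5*log(z - 2) + 2*atan(z/2).


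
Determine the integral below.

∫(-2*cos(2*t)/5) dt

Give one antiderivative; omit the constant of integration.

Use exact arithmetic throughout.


Answer: -sin(2*t)/5.


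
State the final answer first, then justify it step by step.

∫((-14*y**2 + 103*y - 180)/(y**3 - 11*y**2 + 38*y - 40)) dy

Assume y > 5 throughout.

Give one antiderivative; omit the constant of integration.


The answer is -5*log(y - 5) - 4*log(y - 4) - 5*log(y - 2).
Step 1. Decompose ∫((-14*y**2 + 103*y - 180)/(y**3 - 11*y**2 + 38*y - 40)) dy by partial fractions, (-14*y**2 + 103*y - 180)/(y**3 - 11*y**2 + 38*y - 40) = -5/(y - 2) - 4/(y - 4) - 5/(y - 5): now ∫(-5/(y - 5)) dy + ∫(-4/(y - 4)) dy + ∫(-5/(y - 2)) dy.
Step 2. Evaluate the standard form [assuming y > 5]: now -5*log(y - 5) + ∫(-4/(y - 4)) dy + ∫(-5/(y - 2)) dy.
Step 3. Evaluate the standard form [assuming y > 2]: now -5*log(y - 5) - 5*log(y - 2) + ∫(-4/(y - 4)) dy.
Step 4. Evaluate the standard form [assuming y > 4]: now -5*log(y - 5) - 4*log(y - 4) - 5*log(y - 2).
Answer: -5*log(y - 5) - 4*log(y - 4) - 5*log(y - 2).
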